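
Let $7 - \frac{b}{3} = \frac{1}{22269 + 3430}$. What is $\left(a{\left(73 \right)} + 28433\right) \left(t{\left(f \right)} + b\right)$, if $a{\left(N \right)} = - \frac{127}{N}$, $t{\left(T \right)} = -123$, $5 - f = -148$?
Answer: $- \frac{5440463042082}{1876027} \approx -2.9 \cdot 10^{6}$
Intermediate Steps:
$f = 153$ ($f = 5 - -148 = 5 + 148 = 153$)
$b = \frac{539676}{25699}$ ($b = 21 - \frac{3}{22269 + 3430} = 21 - \frac{3}{25699} = \frac{539676}{25699} \approx 21.0$)
$\left(a{\left(73 \right)} + 28433\right) \left(t{\left(f \right)} + b\right) = \left(- \frac{127}{73} + 28433\right) \left(-123 + \frac{539676}{25699}\right) = \left(\left(-127\right) \frac{1}{73} + 28433\right) \left(- \frac{2621301}{25699}\right) = \left(- \frac{127}{73} + 28433\right) \left(- \frac{2621301}{25699}\right) = \frac{2075482}{73} \left(- \frac{2621301}{25699}\right) = - \frac{5440463042082}{1876027}$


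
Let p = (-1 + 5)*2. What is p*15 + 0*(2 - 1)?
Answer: 120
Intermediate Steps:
p = 8 (p = 4*2 = 8)
p*15 + 0*(2 - 1) = 8*15 + 0*(2 - 1) = 120 + 0*1 = 120 + 0 = 120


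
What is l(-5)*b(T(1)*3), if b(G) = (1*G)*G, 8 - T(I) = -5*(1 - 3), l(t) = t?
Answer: -180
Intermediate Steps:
T(I) = -2 (T(I) = 8 - (-5)*(1 - 3) = 8 - (-5)*(-2) = 8 - 1*10 = 8 - 10 = -2)
b(G) = G² (b(G) = G*G = G²)
l(-5)*b(T(1)*3) = -5*(-2*3)² = -5*(-6)² = -5*36 = -180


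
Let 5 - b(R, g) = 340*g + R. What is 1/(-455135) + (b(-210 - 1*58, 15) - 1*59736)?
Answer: -29384881006/455135 ≈ -64563.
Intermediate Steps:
b(R, g) = 5 - R - 340*g (b(R, g) = 5 - (340*g + R) = 5 - (R + 340*g) = 5 + (-R - 340*g) = 5 - R - 340*g)
1/(-455135) + (b(-210 - 1*58, 15) - 1*59736) = 1/(-455135) + ((5 - (-210 - 1*58) - 340*15) - 1*59736) = -1/455135 + ((5 - (-210 - 58) - 5100) - 59736) = -1/455135 + ((5 - 1*(-268) - 5100) - 59736) = -1/455135 + ((5 + 268 - 5100) - 59736) = -1/455135 + (-4827 - 59736) = -1/455135 - 64563 = -29384881006/455135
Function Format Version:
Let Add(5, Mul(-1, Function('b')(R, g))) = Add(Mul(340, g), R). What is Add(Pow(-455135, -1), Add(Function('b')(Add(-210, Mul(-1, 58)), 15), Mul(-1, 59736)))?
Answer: Rational(-29384881006, 455135) ≈ -64563.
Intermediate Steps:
Function('b')(R, g) = Add(5, Mul(-1, R), Mul(-340, g)) (Function('b')(R, g) = Add(5, Mul(-1, Add(Mul(340, g), R))) = Add(5, Mul(-1, Add(R, Mul(340, g)))) = Add(5, Add(Mul(-1, R), Mul(-340, g))) = Add(5, Mul(-1, R), Mul(-340, g)))
Add(Pow(-455135, -1), Add(Function('b')(Add(-210, Mul(-1, 58)), 15), Mul(-1, 59736))) = Add(Pow(-455135, -1), Add(Add(5, Mul(-1, Add(-210, Mul(-1, 58))), Mul(-340, 15)), Mul(-1, 59736))) = Add(Rational(-1, 455135), Add(Add(5, Mul(-1, Add(-210, -58)), -5100), -59736)) = Add(Rational(-1, 455135), Add(Add(5, Mul(-1, -268), -5100), -59736)) = Add(Rational(-1, 455135), Add(Add(5, 268, -5100), -59736)) = Add(Rational(-1, 455135), Add(-4827, -59736)) = Add(Rational(-1, 455135), -64563) = Rational(-29384881006, 455135)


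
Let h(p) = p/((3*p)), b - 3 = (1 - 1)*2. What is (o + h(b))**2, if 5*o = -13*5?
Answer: 1444/9 ≈ 160.44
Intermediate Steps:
b = 3 (b = 3 + (1 - 1)*2 = 3 + 0*2 = 3 + 0 = 3)
h(p) = 1/3 (h(p) = p*(1/(3*p)) = 1/3)
o = -13 (o = (-13*5)/5 = (1/5)*(-65) = -13)
(o + h(b))**2 = (-13 + 1/3)**2 = (-38/3)**2 = 1444/9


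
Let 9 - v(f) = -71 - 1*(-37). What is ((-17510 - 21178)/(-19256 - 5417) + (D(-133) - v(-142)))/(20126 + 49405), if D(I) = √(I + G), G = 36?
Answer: -1022251/1715538363 + I*√97/69531 ≈ -0.00059588 + 0.00014165*I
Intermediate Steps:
v(f) = 43 (v(f) = 9 - (-71 - 1*(-37)) = 9 - (-71 + 37) = 9 - 1*(-34) = 9 + 34 = 43)
D(I) = √(36 + I) (D(I) = √(I + 36) = √(36 + I))
((-17510 - 21178)/(-19256 - 5417) + (D(-133) - v(-142)))/(20126 + 49405) = ((-17510 - 21178)/(-19256 - 5417) + (√(36 - 133) - 1*43))/(20126 + 49405) = (-38688/(-24673) + (√(-97) - 43))/69531 = (-38688*(-1/24673) + (I*√97 - 43))*(1/69531) = (38688/24673 + (-43 + I*√97))*(1/69531) = (-1022251/24673 + I*√97)*(1/69531) = -1022251/1715538363 + I*√97/69531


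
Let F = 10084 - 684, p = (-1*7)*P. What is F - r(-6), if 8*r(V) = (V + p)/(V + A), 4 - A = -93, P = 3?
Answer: 6843227/728 ≈ 9400.0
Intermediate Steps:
p = -21 (p = -1*7*3 = -7*3 = -21)
A = 97 (A = 4 - 1*(-93) = 4 + 93 = 97)
r(V) = (-21 + V)/(8*(97 + V)) (r(V) = ((V - 21)/(V + 97))/8 = ((-21 + V)/(97 + V))/8 = (-21 + V)/(8*(97 + V)))
F = 9400
F - r(-6) = 9400 - (-21 - 6)/(8*(97 - 6)) = 9400 - (-27)/(8*91) = 9400 - 1*(-27/728) = 9400 + 27/728 = 6843227/728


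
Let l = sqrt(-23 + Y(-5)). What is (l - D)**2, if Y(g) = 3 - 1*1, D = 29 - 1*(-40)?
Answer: (69 - I*sqrt(21))**2 ≈ 4740.0 - 632.4*I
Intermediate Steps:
D = 69 (D = 29 + 40 = 69)
Y(g) = 2 (Y(g) = 3 - 1 = 2)
l = I*sqrt(21) (l = sqrt(-23 + 2) = sqrt(-21) = I*sqrt(21) ≈ 4.5826*I)
(l - D)**2 = (I*sqrt(21) - 1*69)**2 = (I*sqrt(21) - 69)**2 = (-69 + I*sqrt(21))**2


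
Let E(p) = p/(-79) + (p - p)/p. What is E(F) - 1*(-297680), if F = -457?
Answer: 23517177/79 ≈ 2.9769e+5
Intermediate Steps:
E(p) = -p/79 (E(p) = p*(-1/79) + 0/p = -p/79 + 0 = -p/79)
E(F) - 1*(-297680) = -1/79*(-457) - 1*(-297680) = 457/79 + 297680 = 23517177/79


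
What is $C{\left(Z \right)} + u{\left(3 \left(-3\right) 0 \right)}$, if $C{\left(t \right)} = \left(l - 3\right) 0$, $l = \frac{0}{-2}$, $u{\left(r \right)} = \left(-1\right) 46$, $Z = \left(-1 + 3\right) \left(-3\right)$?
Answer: $-46$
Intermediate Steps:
$Z = -6$ ($Z = 2 \left(-3\right) = -6$)
$u{\left(r \right)} = -46$
$l = 0$ ($l = 0 \left(- \frac{1}{2}\right) = 0$)
$C{\left(t \right)} = 0$ ($C{\left(t \right)} = \left(0 - 3\right) 0 = \left(-3\right) 0 = 0$)
$C{\left(Z \right)} + u{\left(3 \left(-3\right) 0 \right)} = 0 - 46 = -46$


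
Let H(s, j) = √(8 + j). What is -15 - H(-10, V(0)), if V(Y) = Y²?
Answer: -15 - 2*√2 ≈ -17.828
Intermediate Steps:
-15 - H(-10, V(0)) = -15 - √(8 + 0²) = -15 - √(8 + 0) = -15 - √8 = -15 - 2*√2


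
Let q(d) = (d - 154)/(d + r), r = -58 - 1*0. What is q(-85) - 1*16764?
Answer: -2397013/143 ≈ -16762.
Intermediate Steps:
r = -58 (r = -58 + 0 = -58)
q(d) = (-154 + d)/(-58 + d) (q(d) = (d - 154)/(d - 58) = (-154 + d)/(-58 + d))
q(-85) - 1*16764 = (-154 - 85)/(-58 - 85) - 1*16764 = -239/(-143) - 16764 = -1/143*(-239) - 16764 = 239/143 - 16764 = -2397013/143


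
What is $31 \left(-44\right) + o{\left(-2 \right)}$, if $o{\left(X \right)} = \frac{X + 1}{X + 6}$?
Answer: $- \frac{5457}{4} \approx -1364.3$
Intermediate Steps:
$o{\left(X \right)} = \frac{1 + X}{6 + X}$
$31 \left(-44\right) + o{\left(-2 \right)} = 31 \left(-44\right) + \frac{1 - 2}{6 - 2} = -1364 + \frac{1}{4} \left(-1\right) = -1364 - \frac{1}{4} = - \frac{5457}{4}$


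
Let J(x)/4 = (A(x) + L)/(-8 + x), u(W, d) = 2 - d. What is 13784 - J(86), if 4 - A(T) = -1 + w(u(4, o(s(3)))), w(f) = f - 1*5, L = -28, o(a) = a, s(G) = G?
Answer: 537610/39 ≈ 13785.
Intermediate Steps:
w(f) = -5 + f (w(f) = f - 5 = -5 + f)
A(T) = 11 (A(T) = 4 - (-1 + (-5 + (2 - 1*3))) = 4 - (-1 + (-5 + (2 - 3))) = 4 - (-1 + (-5 - 1)) = 4 - (-1 - 6) = 4 - 1*(-7) = 4 + 7 = 11)
J(x) = -68/(-8 + x) (J(x) = 4*((11 - 28)/(-8 + x)) = 4*(-17/(-8 + x)) = -68/(-8 + x))
13784 - J(86) = 13784 - (-68)/(-8 + 86) = 13784 - (-68)/78 = 13784 - 1*(-34/39) = 13784 + 34/39 = 537610/39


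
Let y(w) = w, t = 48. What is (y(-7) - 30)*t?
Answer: -1776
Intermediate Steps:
(y(-7) - 30)*t = (-7 - 30)*48 = -37*48 = -1776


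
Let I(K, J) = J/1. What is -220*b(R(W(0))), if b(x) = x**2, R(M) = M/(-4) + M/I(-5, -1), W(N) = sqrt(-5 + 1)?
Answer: 1375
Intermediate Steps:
W(N) = 2*I (W(N) = sqrt(-4) = 2*I)
I(K, J) = J (I(K, J) = J*1 = J)
R(M) = -5*M/4 (R(M) = M/(-4) + M/(-1) = M*(-1/4) + M*(-1) = -M/4 - M = -5*M/4)
-220*b(R(W(0))) = -220*(-5*I/2)**2 = -220*(-25/4) = 1375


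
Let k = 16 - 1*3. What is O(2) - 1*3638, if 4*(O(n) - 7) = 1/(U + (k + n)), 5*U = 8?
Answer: -1205487/332 ≈ -3631.0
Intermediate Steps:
k = 13 (k = 16 - 3 = 13)
U = 8/5 (U = (⅕)*8 = 8/5 ≈ 1.6000)
O(n) = 7 + 1/(4*(73/5 + n)) (O(n) = 7 + 1/(4*(8/5 + (13 + n))) = 7 + 1/(4*(73/5 + n)))
O(2) - 1*3638 = (2049 + 140*2)/(4*(73 + 5*2)) - 1*3638 = (2049 + 280)/(4*(73 + 10)) - 3638 = (¼)*2329/83 - 3638 = (¼)*(1/83)*2329 - 3638 = 2329/332 - 3638 = -1205487/332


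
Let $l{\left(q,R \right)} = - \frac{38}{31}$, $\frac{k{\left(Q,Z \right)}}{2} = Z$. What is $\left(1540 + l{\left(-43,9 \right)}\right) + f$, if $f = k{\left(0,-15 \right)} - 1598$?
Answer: $- \frac{2766}{31} \approx -89.226$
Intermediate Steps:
$k{\left(Q,Z \right)} = 2 Z$
$l{\left(q,R \right)} = - \frac{38}{31}$ ($l{\left(q,R \right)} = \left(-38\right) \frac{1}{31} = - \frac{38}{31}$)
$f = -1628$ ($f = 2 \left(-15\right) - 1598 = -30 - 1598 = -1628$)
$\left(1540 + l{\left(-43,9 \right)}\right) + f = \left(1540 - \frac{38}{31}\right) - 1628 = \frac{47702}{31} - 1628 = - \frac{2766}{31}$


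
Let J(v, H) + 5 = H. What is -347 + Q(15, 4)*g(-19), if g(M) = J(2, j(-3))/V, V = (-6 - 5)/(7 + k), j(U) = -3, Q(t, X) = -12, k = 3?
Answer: -4777/11 ≈ -434.27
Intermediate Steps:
J(v, H) = -5 + H
V = -11/10 (V = (-6 - 5)/(7 + 3) = -11/10 ≈ -1.1000)
g(M) = 80/11 (g(M) = (-5 - 3)/(-11/10) = -8*(-10/11) = 80/11)
-347 + Q(15, 4)*g(-19) = -347 - 12*80/11 = -347 - 960/11 = -4777/11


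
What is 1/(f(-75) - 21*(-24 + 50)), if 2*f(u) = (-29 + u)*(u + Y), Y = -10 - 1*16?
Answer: 1/4706 ≈ 0.00021249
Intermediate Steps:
Y = -26 (Y = -10 - 16 = -26)
f(u) = (-29 + u)*(-26 + u)/2 (f(u) = ((-29 + u)*(u - 26))/2 = ((-29 + u)*(-26 + u))/2 = (-29 + u)*(-26 + u)/2)
1/(f(-75) - 21*(-24 + 50)) = 1/((377 + (1/2)*(-75)**2 - 55/2*(-75)) - 21*(-24 + 50)) = 1/((377 + (1/2)*5625 + 4125/2) - 21*26) = 1/((377 + 5625/2 + 4125/2) - 546) = 1/(5252 - 546) = 1/4706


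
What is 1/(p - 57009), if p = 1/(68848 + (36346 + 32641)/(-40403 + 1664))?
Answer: -2667033685/152044923309426 ≈ -1.7541e-5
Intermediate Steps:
p = 38739/2667033685 (p = 1/(68848 + 68987/(-38739)) = 1/(68848 + 68987*(-1/38739)) = 1/(68848 - 68987/38739) = 1/(2667033685/38739) = 38739/2667033685 ≈ 1.4525e-5)
1/(p - 57009) = 1/(38739/2667033685 - 57009) = 1/(-152044923309426/2667033685) = -2667033685/152044923309426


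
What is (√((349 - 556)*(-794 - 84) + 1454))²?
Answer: 183200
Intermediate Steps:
(√((349 - 556)*(-794 - 84) + 1454))² = (√(-207*(-878) + 1454))² = (√(181746 + 1454))² = (√183200)² = (20*√458)² = 183200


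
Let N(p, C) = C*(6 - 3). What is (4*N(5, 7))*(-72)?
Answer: -6048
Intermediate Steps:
N(p, C) = 3*C (N(p, C) = C*3 = 3*C)
(4*N(5, 7))*(-72) = (4*(3*7))*(-72) = (4*21)*(-72) = 84*(-72) = -6048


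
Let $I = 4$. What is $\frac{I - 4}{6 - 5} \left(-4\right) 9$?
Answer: $0$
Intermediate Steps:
$\frac{I - 4}{6 - 5} \left(-4\right) 9 = \frac{4 - 4}{6 - 5} \left(-4\right) 9 = \frac{0}{6 - 5} \left(-4\right) 9 = \frac{0}{1} \left(-4\right) 9 = 0 \cdot 1 \left(-4\right) 9 = 0 \left(-4\right) 9 = 0 \cdot 9 = 0$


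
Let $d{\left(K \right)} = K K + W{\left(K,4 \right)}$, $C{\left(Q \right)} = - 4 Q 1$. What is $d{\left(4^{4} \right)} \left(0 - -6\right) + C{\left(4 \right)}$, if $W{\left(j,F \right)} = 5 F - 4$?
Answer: $393296$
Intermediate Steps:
$W{\left(j,F \right)} = -4 + 5 F$
$C{\left(Q \right)} = - 4 Q$
$d{\left(K \right)} = 16 + K^{2}$ ($d{\left(K \right)} = K K + \left(-4 + 5 \cdot 4\right) = K^{2} + \left(-4 + 20\right) = K^{2} + 16 = 16 + K^{2}$)
$d{\left(4^{4} \right)} \left(0 - -6\right) + C{\left(4 \right)} = \left(16 + \left(4^{4}\right)^{2}\right) \left(0 - -6\right) - 16 = \left(16 + 256^{2}\right) \left(0 + 6\right) - 16 = \left(16 + 65536\right) 6 - 16 = 65552 \cdot 6 - 16 = 393312 - 16 = 393296$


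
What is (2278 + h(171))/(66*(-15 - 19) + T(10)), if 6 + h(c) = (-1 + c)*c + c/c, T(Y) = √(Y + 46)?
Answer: -17583423/1258870 - 31343*√14/2517740 ≈ -14.014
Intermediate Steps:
T(Y) = √(46 + Y)
h(c) = -5 + c*(-1 + c) (h(c) = -6 + ((-1 + c)*c + c/c) = -6 + (c*(-1 + c) + 1) = -6 + (1 + c*(-1 + c)) = -5 + c*(-1 + c))
(2278 + h(171))/(66*(-15 - 19) + T(10)) = (2278 + (-5 + 171² - 1*171))/(66*(-15 - 19) + √(46 + 10)) = (2278 + (-5 + 29241 - 171))/(66*(-34) + √56) = (2278 + 29065)/(-2244 + 2*√14) = 31343/(-2244 + 2*√14)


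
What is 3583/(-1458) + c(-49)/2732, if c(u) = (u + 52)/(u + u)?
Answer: -479651231/195179544 ≈ -2.4575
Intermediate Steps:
c(u) = (52 + u)/(2*u) (c(u) = (52 + u)/((2*u)) = (52 + u)*(1/(2*u)) = (52 + u)/(2*u))
3583/(-1458) + c(-49)/2732 = 3583/(-1458) + ((1/2)*(52 - 49)/(-49))/2732 = 3583*(-1/1458) + ((1/2)*(-1/49)*3)*(1/2732) = -3583/1458 - 3/98*1/2732 = -3583/1458 - 3/267736 = -479651231/195179544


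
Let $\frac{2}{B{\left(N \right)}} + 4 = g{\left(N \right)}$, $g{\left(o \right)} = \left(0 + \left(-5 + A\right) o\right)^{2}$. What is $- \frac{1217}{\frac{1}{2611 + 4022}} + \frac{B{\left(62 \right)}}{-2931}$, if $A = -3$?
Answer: $- \frac{2910333041733547}{360530586} \approx -8.0724 \cdot 10^{6}$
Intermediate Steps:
$g{\left(o \right)} = 64 o^{2}$ ($g{\left(o \right)} = \left(0 + \left(-5 - 3\right) o\right)^{2} = \left(0 - 8 o\right)^{2} = \left(- 8 o\right)^{2} = 64 o^{2}$)
$B{\left(N \right)} = \frac{2}{-4 + 64 N^{2}}$
$- \frac{1217}{\frac{1}{2611 + 4022}} + \frac{B{\left(62 \right)}}{-2931} = - \frac{1217}{\frac{1}{2611 + 4022}} + \frac{\frac{1}{2} \frac{1}{-1 + 16 \cdot 62^{2}}}{-2931} = - \frac{1217}{\frac{1}{6633}} + \frac{1}{2 \left(-1 + 16 \cdot 3844\right)} \left(- \frac{1}{2931}\right) = - 1217 \frac{1}{\frac{1}{6633}} + \frac{1}{2 \left(-1 + 61504\right)} \left(- \frac{1}{2931}\right) = \left(-1217\right) 6633 + \frac{1}{2 \cdot 61503} \left(- \frac{1}{2931}\right) = -8072361 + \frac{1}{2} \cdot \frac{1}{61503} \left(- \frac{1}{2931}\right) = -8072361 + \frac{1}{123006} \left(- \frac{1}{2931}\right) = -8072361 - \frac{1}{360530586} = - \frac{2910333041733547}{360530586}$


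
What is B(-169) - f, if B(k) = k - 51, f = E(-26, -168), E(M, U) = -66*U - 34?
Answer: -11274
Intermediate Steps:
E(M, U) = -34 - 66*U
f = 11054 (f = -34 - 66*(-168) = -34 + 11088 = 11054)
B(k) = -51 + k
B(-169) - f = (-51 - 169) - 1*11054 = -220 - 11054 = -11274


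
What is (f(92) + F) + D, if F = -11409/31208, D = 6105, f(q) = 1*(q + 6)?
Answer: 193571815/31208 ≈ 6202.6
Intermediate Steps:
f(q) = 6 + q (f(q) = 1*(6 + q) = 6 + q)
F = -11409/31208 (F = -11409*1/31208 = -11409/31208 ≈ -0.36558)
(f(92) + F) + D = ((6 + 92) - 11409/31208) + 6105 = (98 - 11409/31208) + 6105 = 3046975/31208 + 6105 = 193571815/31208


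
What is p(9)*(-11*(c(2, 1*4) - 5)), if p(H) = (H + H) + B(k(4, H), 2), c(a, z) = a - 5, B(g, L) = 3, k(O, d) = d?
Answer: 1848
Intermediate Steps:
c(a, z) = -5 + a
p(H) = 3 + 2*H (p(H) = (H + H) + 3 = 2*H + 3 = 3 + 2*H)
p(9)*(-11*(c(2, 1*4) - 5)) = (3 + 2*9)*(-11*((-5 + 2) - 5)) = (3 + 18)*(-11*(-3 - 5)) = 21*(-11*(-8)) = 21*88 = 1848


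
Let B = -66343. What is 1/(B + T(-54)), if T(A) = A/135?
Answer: -5/331717 ≈ -1.5073e-5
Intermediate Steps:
T(A) = A/135 (T(A) = A*(1/135) = A/135)
1/(B + T(-54)) = 1/(-66343 + (1/135)*(-54)) = 1/(-66343 - 2/5) = 1/(-331717/5) = -5/331717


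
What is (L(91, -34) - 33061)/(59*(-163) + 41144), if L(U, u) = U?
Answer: -10990/10509 ≈ -1.0458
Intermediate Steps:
(L(91, -34) - 33061)/(59*(-163) + 41144) = (91 - 33061)/(59*(-163) + 41144) = -32970/(-9617 + 41144) = -32970/31527 = -32970*1/31527 = -10990/10509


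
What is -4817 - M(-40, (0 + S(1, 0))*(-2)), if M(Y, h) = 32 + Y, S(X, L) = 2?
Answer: -4809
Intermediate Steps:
-4817 - M(-40, (0 + S(1, 0))*(-2)) = -4817 - (32 - 40) = -4817 - 1*(-8) = -4817 + 8 = -4809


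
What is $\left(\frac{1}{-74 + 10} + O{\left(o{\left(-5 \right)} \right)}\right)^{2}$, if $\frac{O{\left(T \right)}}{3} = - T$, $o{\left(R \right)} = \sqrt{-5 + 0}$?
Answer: $- \frac{184319}{4096} + \frac{3 i \sqrt{5}}{32} \approx -45.0 + 0.20963 i$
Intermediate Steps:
$o{\left(R \right)} = i \sqrt{5}$ ($o{\left(R \right)} = \sqrt{-5} = i \sqrt{5}$)
$O{\left(T \right)} = - 3 T$ ($O{\left(T \right)} = 3 \left(- T\right) = - 3 T$)
$\left(\frac{1}{-74 + 10} + O{\left(o{\left(-5 \right)} \right)}\right)^{2} = \left(\frac{1}{-74 + 10} - 3 i \sqrt{5}\right)^{2} = \left(\frac{1}{-64} - 3 i \sqrt{5}\right)^{2} = \left(- \frac{1}{64} - 3 i \sqrt{5}\right)^{2}$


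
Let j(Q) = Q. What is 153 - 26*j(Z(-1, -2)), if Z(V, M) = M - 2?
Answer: 257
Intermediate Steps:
Z(V, M) = -2 + M
153 - 26*j(Z(-1, -2)) = 153 - 26*(-2 - 2) = 153 - 26*(-4) = 153 + 104 = 257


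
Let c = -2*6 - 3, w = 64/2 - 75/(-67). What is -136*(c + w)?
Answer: -165104/67 ≈ -2464.2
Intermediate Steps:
w = 2219/67 (w = 64*(1/2) - 75*(-1/67) = 32 + 75/67 = 2219/67 ≈ 33.119)
c = -15 (c = -12 - 3 = -15)
-136*(c + w) = -136*(-15 + 2219/67) = -136*1214/67 = -165104/67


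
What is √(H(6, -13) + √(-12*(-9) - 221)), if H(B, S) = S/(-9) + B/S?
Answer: √(1495 + 1521*I*√113)/39 ≈ 2.4144 + 2.2014*I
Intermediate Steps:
H(B, S) = -S/9 + B/S (H(B, S) = S*(-⅑) + B/S = -S/9 + B/S)
√(H(6, -13) + √(-12*(-9) - 221)) = √((-⅑*(-13) + 6/(-13)) + √(-12*(-9) - 221)) = √((13/9 + 6*(-1/13)) + √(108 - 221)) = √((13/9 - 6/13) + √(-113)) = √(115/117 + I*√113)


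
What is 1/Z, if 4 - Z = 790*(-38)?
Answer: 1/30024 ≈ 3.3307e-5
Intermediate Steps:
Z = 30024 (Z = 4 - 790*(-38) = 4 - 1*(-30020) = 4 + 30020 = 30024)
1/Z = 1/30024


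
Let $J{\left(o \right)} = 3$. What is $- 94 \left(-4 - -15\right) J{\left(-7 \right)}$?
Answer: $-3102$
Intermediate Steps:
$- 94 \left(-4 - -15\right) J{\left(-7 \right)} = - 94 \left(-4 - -15\right) 3 = - 94 \left(-4 + 15\right) 3 = \left(-94\right) 11 \cdot 3 = \left(-1034\right) 3 = -3102$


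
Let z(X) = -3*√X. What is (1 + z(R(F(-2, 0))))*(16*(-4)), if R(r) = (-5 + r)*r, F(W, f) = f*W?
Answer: -64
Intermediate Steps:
F(W, f) = W*f
R(r) = r*(-5 + r)
(1 + z(R(F(-2, 0))))*(16*(-4)) = (1 - 3*√0)*(16*(-4)) = (1 - 3*√(0*(-5 + 0)))*(-64) = (1 - 3*√(0*(-5)))*(-64) = (1 - 3*√0)*(-64) = (1 - 3*0)*(-64) = (1 + 0)*(-64) = 1*(-64) = -64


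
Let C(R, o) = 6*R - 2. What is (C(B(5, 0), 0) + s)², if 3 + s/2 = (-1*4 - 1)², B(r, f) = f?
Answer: 1764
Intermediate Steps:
C(R, o) = -2 + 6*R
s = 44 (s = -6 + 2*(-1*4 - 1)² = -6 + 2*(-4 - 1)² = -6 + 2*(-5)² = -6 + 2*25 = -6 + 50 = 44)
(C(B(5, 0), 0) + s)² = ((-2 + 6*0) + 44)² = ((-2 + 0) + 44)² = (-2 + 44)² = 42² = 1764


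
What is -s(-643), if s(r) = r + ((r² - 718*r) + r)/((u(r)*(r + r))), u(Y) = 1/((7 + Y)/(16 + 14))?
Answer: -13773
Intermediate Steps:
u(Y) = 1/(7/30 + Y/30) (u(Y) = 1/((7 + Y)/30) = 1/((7 + Y)*(1/30)) = 1/(7/30 + Y/30))
s(r) = r + (7 + r)*(r² - 717*r)/(60*r) (s(r) = r + ((r² - 718*r) + r)/(((30/(7 + r))*(r + r))) = r + (r² - 717*r)/(((30/(7 + r))*(2*r))) = r + (r² - 717*r)/((60*r/(7 + r))) = r + (r² - 717*r)*((7 + r)/(60*r)) = r + (7 + r)*(r² - 717*r)/(60*r))
-s(-643) = -(-1673/20 - 65/6*(-643) + (1/60)*(-643)²) = -(-1673/20 + 41795/6 + (1/60)*413449) = -(-1673/20 + 41795/6 + 413449/60) = -1*13773 = -13773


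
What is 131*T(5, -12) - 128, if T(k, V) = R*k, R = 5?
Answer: 3147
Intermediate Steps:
T(k, V) = 5*k
131*T(5, -12) - 128 = 131*(5*5) - 128 = 131*25 - 128 = 3275 - 128 = 3147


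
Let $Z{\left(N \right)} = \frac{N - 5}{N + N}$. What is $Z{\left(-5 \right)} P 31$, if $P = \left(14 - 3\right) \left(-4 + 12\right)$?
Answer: $2728$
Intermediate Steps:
$P = 88$ ($P = 11 \cdot 8 = 88$)
$Z{\left(N \right)} = \frac{-5 + N}{2 N}$
$Z{\left(-5 \right)} P 31 = \frac{-5 - 5}{2 \left(-5\right)} 88 \cdot 31 = \frac{1}{2} \left(- \frac{1}{5}\right) \left(-10\right) 88 \cdot 31 = 1 \cdot 88 \cdot 31 = 88 \cdot 31 = 2728$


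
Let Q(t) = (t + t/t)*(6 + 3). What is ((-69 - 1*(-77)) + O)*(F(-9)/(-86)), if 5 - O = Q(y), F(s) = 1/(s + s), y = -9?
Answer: 85/1548 ≈ 0.054910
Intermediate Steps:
Q(t) = 9 + 9*t (Q(t) = (t + 1)*9 = (1 + t)*9 = 9 + 9*t)
F(s) = 1/(2*s)
O = 77 (O = 5 - (9 + 9*(-9)) = 5 - (9 - 81) = 5 - 1*(-72) = 5 + 72 = 77)
((-69 - 1*(-77)) + O)*(F(-9)/(-86)) = ((-69 - 1*(-77)) + 77)*(((½)/(-9))/(-86)) = ((-69 + 77) + 77)*(((½)*(-⅑))*(-1/86)) = (8 + 77)*(-1/18*(-1/86)) = 85*(1/1548) = 85/1548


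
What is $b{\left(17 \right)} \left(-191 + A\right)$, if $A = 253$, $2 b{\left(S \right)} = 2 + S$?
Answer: $589$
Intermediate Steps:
$b{\left(S \right)} = 1 + \frac{S}{2}$ ($b{\left(S \right)} = \frac{2 + S}{2} = 1 + \frac{S}{2}$)
$b{\left(17 \right)} \left(-191 + A\right) = \left(1 + \frac{1}{2} \cdot 17\right) \left(-191 + 253\right) = \left(1 + \frac{17}{2}\right) 62 = \frac{19}{2} \cdot 62 = 589$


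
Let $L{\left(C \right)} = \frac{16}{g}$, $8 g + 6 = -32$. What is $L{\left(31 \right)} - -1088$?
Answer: $\frac{20608}{19} \approx 1084.6$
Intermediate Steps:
$g = - \frac{19}{4}$ ($g = - \frac{3}{4} + \frac{1}{8} \left(-32\right) = - \frac{3}{4} - 4 = - \frac{19}{4} \approx -4.75$)
$L{\left(C \right)} = - \frac{64}{19}$ ($L{\left(C \right)} = \frac{16}{- \frac{19}{4}} = 16 \left(- \frac{4}{19}\right) = - \frac{64}{19}$)
$L{\left(31 \right)} - -1088 = - \frac{64}{19} - -1088 = - \frac{64}{19} + 1088 = \frac{20608}{19}$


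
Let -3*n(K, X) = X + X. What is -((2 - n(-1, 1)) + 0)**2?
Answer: -64/9 ≈ -7.1111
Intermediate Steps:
n(K, X) = -2*X/3 (n(K, X) = -(X + X)/3 = -2*X/3)
-((2 - n(-1, 1)) + 0)**2 = -((2 - (-2)/3) + 0)**2 = -((2 - 1*(-2/3)) + 0)**2 = -((2 + 2/3) + 0)**2 = -(8/3 + 0)**2 = -(8/3)**2 = -1*64/9 = -64/9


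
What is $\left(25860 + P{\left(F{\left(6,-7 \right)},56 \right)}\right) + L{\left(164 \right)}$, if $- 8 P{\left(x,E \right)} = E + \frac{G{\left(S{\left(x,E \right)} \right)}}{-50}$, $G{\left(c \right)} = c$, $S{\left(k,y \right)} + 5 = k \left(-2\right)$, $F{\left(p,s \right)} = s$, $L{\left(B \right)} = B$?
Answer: $\frac{10406809}{400} \approx 26017.0$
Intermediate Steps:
$S{\left(k,y \right)} = -5 - 2 k$ ($S{\left(k,y \right)} = -5 + k \left(-2\right) = -5 - 2 k$)
$P{\left(x,E \right)} = - \frac{1}{80} - \frac{E}{8} - \frac{x}{200}$ ($P{\left(x,E \right)} = - \frac{E + \frac{-5 - 2 x}{-50}}{8} = - \frac{E + \left(-5 - 2 x\right) \left(- \frac{1}{50}\right)}{8} = - \frac{E + \left(\frac{1}{10} + \frac{x}{25}\right)}{8} = - \frac{\frac{1}{10} + E + \frac{x}{25}}{8} = - \frac{1}{80} - \frac{E}{8} - \frac{x}{200}$)
$\left(25860 + P{\left(F{\left(6,-7 \right)},56 \right)}\right) + L{\left(164 \right)} = \left(25860 - \frac{2791}{400}\right) + 164 = \frac{10341209}{400} + 164 = \frac{10406809}{400}$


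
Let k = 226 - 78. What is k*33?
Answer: 4884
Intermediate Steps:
k = 148
k*33 = 148*33 = 4884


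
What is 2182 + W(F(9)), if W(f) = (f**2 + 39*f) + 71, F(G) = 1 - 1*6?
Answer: 2083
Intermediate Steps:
F(G) = -5 (F(G) = 1 - 6 = -5)
W(f) = 71 + f**2 + 39*f
2182 + W(F(9)) = 2182 + (71 + (-5)**2 + 39*(-5)) = 2182 + (71 + 25 - 195) = 2182 - 99 = 2083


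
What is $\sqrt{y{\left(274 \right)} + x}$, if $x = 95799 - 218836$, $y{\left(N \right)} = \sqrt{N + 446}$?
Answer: $\sqrt{-123037 + 12 \sqrt{5}} \approx 350.73 i$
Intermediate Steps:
$y{\left(N \right)} = \sqrt{446 + N}$
$x = -123037$ ($x = 95799 - 218836 = -123037$)
$\sqrt{y{\left(274 \right)} + x} = \sqrt{\sqrt{446 + 274} - 123037} = \sqrt{\sqrt{720} - 123037} = \sqrt{12 \sqrt{5} - 123037} = \sqrt{-123037 + 12 \sqrt{5}}$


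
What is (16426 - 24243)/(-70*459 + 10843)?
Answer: 7817/21287 ≈ 0.36722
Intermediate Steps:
(16426 - 24243)/(-70*459 + 10843) = -7817/(-32130 + 10843) = -7817/(-21287) = -7817*(-1/21287) = 7817/21287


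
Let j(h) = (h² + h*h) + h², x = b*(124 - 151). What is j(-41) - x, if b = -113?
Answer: 1992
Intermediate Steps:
x = 3051 (x = -113*(124 - 151) = -113*(-27) = 3051)
j(h) = 3*h² (j(h) = (h² + h²) + h² = 2*h² + h² = 3*h²)
j(-41) - x = 3*(-41)² - 1*3051 = 3*1681 - 3051 = 5043 - 3051 = 1992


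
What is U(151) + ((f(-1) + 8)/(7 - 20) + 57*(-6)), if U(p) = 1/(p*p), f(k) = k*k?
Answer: -101578442/296413 ≈ -342.69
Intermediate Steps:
f(k) = k**2
U(p) = p**(-2) (U(p) = 1/(p**2) = p**(-2))
U(151) + ((f(-1) + 8)/(7 - 20) + 57*(-6)) = 151**(-2) + (((-1)**2 + 8)/(7 - 20) + 57*(-6)) = 1/22801 + ((1 + 8)/(-13) - 342) = 1/22801 + (9*(-1/13) - 342) = 1/22801 + (-9/13 - 342) = 1/22801 - 4455/13 = -101578442/296413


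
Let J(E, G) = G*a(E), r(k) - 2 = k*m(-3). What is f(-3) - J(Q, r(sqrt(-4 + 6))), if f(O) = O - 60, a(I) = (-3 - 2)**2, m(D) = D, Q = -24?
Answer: -113 + 75*sqrt(2) ≈ -6.9340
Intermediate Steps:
r(k) = 2 - 3*k (r(k) = 2 + k*(-3) = 2 - 3*k)
a(I) = 25 (a(I) = (-5)**2 = 25)
f(O) = -60 + O
J(E, G) = 25*G (J(E, G) = G*25 = 25*G)
f(-3) - J(Q, r(sqrt(-4 + 6))) = (-60 - 3) - 25*(2 - 3*sqrt(-4 + 6)) = -63 - 25*(2 - 3*sqrt(2)) = -63 - (50 - 75*sqrt(2)) = -63 + (-50 + 75*sqrt(2)) = -113 + 75*sqrt(2)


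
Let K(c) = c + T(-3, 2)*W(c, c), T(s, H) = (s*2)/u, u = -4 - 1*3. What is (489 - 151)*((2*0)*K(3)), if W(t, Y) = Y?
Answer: 0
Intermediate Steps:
u = -7 (u = -4 - 3 = -7)
T(s, H) = -2*s/7 (T(s, H) = (s*2)/(-7) = (2*s)*(-1/7) = -2*s/7)
K(c) = 13*c/7 (K(c) = c + (-2/7*(-3))*c = c + 6*c/7 = 13*c/7)
(489 - 151)*((2*0)*K(3)) = (489 - 151)*((2*0)*((13/7)*3)) = 338*(0*(39/7)) = 338*0 = 0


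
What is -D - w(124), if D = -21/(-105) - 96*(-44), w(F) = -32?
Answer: -20961/5 ≈ -4192.2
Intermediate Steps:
D = 21121/5 (D = -21*(-1/105) + 4224 = 1/5 + 4224 = 21121/5 ≈ 4224.2)
-D - w(124) = -1*21121/5 - 1*(-32) = -21121/5 + 32 = -20961/5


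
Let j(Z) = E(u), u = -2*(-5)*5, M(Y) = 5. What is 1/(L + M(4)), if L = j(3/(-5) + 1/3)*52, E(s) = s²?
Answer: 1/130005 ≈ 7.6920e-6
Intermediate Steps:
u = 50 (u = 10*5 = 50)
j(Z) = 2500 (j(Z) = 50² = 2500)
L = 130000 (L = 2500*52 = 130000)
1/(L + M(4)) = 1/(130000 + 5) = 1/130005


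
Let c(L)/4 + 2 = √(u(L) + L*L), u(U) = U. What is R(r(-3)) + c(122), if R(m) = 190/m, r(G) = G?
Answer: -214/3 + 4*√15006 ≈ 418.66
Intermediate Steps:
c(L) = -8 + 4*√(L + L²) (c(L) = -8 + 4*√(L + L*L) = -8 + 4*√(L + L²))
R(r(-3)) + c(122) = 190/(-3) + (-8 + 4*√(122*(1 + 122))) = 190*(-⅓) + (-8 + 4*√(122*123)) = -190/3 + (-8 + 4*√15006) = -214/3 + 4*√15006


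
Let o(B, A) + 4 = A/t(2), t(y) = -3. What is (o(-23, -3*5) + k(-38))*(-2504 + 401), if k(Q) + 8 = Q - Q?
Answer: 14721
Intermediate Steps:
k(Q) = -8 (k(Q) = -8 + (Q - Q) = -8 + 0 = -8)
o(B, A) = -4 - A/3 (o(B, A) = -4 + A/(-3) = -4 + A*(-1/3) = -4 - A/3)
(o(-23, -3*5) + k(-38))*(-2504 + 401) = ((-4 - (-1)*5) - 8)*(-2504 + 401) = ((-4 - 1/3*(-15)) - 8)*(-2103) = ((-4 + 5) - 8)*(-2103) = (1 - 8)*(-2103) = -7*(-2103) = 14721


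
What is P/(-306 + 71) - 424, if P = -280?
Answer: -19872/47 ≈ -422.81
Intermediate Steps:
P/(-306 + 71) - 424 = -280/(-306 + 71) - 424 = -280/(-235) - 424 = -280*(-1/235) - 424 = 56/47 - 424 = -19872/47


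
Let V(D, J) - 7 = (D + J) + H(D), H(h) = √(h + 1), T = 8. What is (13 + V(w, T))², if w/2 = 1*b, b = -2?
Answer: (24 + I*√3)² ≈ 573.0 + 83.138*I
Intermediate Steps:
H(h) = √(1 + h)
w = -4 (w = 2*(1*(-2)) = 2*(-2) = -4)
V(D, J) = 7 + D + J + √(1 + D) (V(D, J) = 7 + ((D + J) + √(1 + D)) = 7 + (D + J + √(1 + D)) = 7 + D + J + √(1 + D))
(13 + V(w, T))² = (13 + (7 - 4 + 8 + √(1 - 4)))² = (13 + (7 - 4 + 8 + √(-3)))² = (13 + (7 - 4 + 8 + I*√3))² = (13 + (11 + I*√3))² = (24 + I*√3)²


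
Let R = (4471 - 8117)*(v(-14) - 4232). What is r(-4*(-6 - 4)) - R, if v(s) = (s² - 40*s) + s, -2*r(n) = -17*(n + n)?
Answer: -12723860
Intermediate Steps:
r(n) = 17*n (r(n) = -(-17)*(n + n)/2 = -(-17)*2*n/2 = -(-17)*n = 17*n)
v(s) = s² - 39*s
R = 12724540 (R = (4471 - 8117)*(-14*(-39 - 14) - 4232) = -3646*(-14*(-53) - 4232) = -3646*(742 - 4232) = -3646*(-3490) = 12724540)
r(-4*(-6 - 4)) - R = 17*(-4*(-6 - 4)) - 1*12724540 = 17*(-4*(-10)) - 12724540 = 17*40 - 12724540 = 680 - 12724540 = -12723860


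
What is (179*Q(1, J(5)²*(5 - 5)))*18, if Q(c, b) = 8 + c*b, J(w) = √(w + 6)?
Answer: 25776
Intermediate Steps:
J(w) = √(6 + w)
Q(c, b) = 8 + b*c
(179*Q(1, J(5)²*(5 - 5)))*18 = (179*(8 + ((√(6 + 5))²*(5 - 5))*1))*18 = (179*(8 + ((√11)²*0)*1))*18 = (179*(8 + (11*0)*1))*18 = (179*(8 + 0*1))*18 = (179*(8 + 0))*18 = (179*8)*18 = 1432*18 = 25776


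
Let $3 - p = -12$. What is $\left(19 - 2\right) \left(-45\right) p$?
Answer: $-11475$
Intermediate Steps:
$p = 15$ ($p = 3 - -12 = 3 + 12 = 15$)
$\left(19 - 2\right) \left(-45\right) p = \left(19 - 2\right) \left(-45\right) 15 = 17 \left(-45\right) 15 = \left(-765\right) 15 = -11475$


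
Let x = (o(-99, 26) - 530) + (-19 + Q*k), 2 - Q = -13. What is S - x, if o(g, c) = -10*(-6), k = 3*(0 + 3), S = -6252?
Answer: -5898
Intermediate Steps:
Q = 15 (Q = 2 - 1*(-13) = 2 + 13 = 15)
k = 9 (k = 3*3 = 9)
o(g, c) = 60
x = -354 (x = (60 - 530) + (-19 + 15*9) = -470 + (-19 + 135) = -470 + 116 = -354)
S - x = -6252 - 1*(-354) = -6252 + 354 = -5898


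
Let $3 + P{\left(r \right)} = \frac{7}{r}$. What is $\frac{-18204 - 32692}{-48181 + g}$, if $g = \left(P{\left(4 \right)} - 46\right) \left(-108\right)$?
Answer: $\frac{25448}{21539} \approx 1.1815$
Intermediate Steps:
$P{\left(r \right)} = -3 + \frac{7}{r}$
$g = 5103$ ($g = \left(\left(-3 + \frac{7}{4}\right) - 46\right) \left(-108\right) = \left(- \frac{5}{4} - 46\right) \left(-108\right) = \left(- \frac{189}{4}\right) \left(-108\right) = 5103$)
$\frac{-18204 - 32692}{-48181 + g} = \frac{-18204 - 32692}{-48181 + 5103} = - \frac{50896}{-43078} = \left(-50896\right) \left(- \frac{1}{43078}\right) = \frac{25448}{21539}$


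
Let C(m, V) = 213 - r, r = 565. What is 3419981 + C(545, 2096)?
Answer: 3419629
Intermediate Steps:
C(m, V) = -352 (C(m, V) = 213 - 1*565 = 213 - 565 = -352)
3419981 + C(545, 2096) = 3419981 - 352 = 3419629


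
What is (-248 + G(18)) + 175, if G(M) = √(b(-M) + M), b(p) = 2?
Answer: -73 + 2*√5 ≈ -68.528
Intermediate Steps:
G(M) = √(2 + M)
(-248 + G(18)) + 175 = (-248 + √(2 + 18)) + 175 = (-248 + √20) + 175 = (-248 + 2*√5) + 175 = -73 + 2*√5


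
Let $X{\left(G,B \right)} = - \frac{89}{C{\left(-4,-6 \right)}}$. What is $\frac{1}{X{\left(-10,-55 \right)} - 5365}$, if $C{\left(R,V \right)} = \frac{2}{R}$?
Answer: $- \frac{1}{5187} \approx -0.00019279$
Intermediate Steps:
$X{\left(G,B \right)} = 178$ ($X{\left(G,B \right)} = - \frac{89}{2 \frac{1}{-4}} = - \frac{89}{2 \left(- \frac{1}{4}\right)} = - \frac{89}{- \frac{1}{2}} = \left(-89\right) \left(-2\right) = 178$)
$\frac{1}{X{\left(-10,-55 \right)} - 5365} = \frac{1}{178 - 5365} = \frac{1}{-5187} = - \frac{1}{5187}$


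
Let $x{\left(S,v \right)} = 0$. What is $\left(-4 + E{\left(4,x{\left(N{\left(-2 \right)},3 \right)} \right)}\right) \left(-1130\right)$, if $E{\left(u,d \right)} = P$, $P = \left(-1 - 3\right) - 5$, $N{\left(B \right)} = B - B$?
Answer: $14690$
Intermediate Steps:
$N{\left(B \right)} = 0$
$P = -9$ ($P = -4 - 5 = -9$)
$E{\left(u,d \right)} = -9$
$\left(-4 + E{\left(4,x{\left(N{\left(-2 \right)},3 \right)} \right)}\right) \left(-1130\right) = \left(-4 - 9\right) \left(-1130\right) = \left(-13\right) \left(-1130\right) = 14690$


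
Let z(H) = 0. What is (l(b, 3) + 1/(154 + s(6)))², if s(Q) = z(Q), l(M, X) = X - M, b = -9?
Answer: 3418801/23716 ≈ 144.16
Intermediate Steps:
s(Q) = 0
(l(b, 3) + 1/(154 + s(6)))² = ((3 - 1*(-9)) + 1/(154 + 0))² = ((3 + 9) + 1/154)² = (12 + 1/154)² = (1849/154)² = 3418801/23716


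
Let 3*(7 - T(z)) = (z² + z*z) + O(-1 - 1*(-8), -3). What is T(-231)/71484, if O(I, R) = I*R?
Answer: -1270/2553 ≈ -0.49745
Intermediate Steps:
T(z) = 14 - 2*z²/3 (T(z) = 7 - ((z² + z*z) + (-1 - 1*(-8))*(-3))/3 = 7 - ((z² + z²) + (-1 + 8)*(-3))/3 = 7 - (2*z² + 7*(-3))/3 = 7 - (2*z² - 21)/3 = 7 - (-21 + 2*z²)/3 = 7 + (7 - 2*z²/3) = 14 - 2*z²/3)
T(-231)/71484 = (14 - ⅔*(-231)²)/71484 = (14 - ⅔*53361)*(1/71484) = (14 - 35574)*(1/71484) = -35560*1/71484 = -1270/2553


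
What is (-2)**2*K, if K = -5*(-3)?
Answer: 60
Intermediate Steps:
K = 15
(-2)**2*K = (-2)**2*15 = 4*15 = 60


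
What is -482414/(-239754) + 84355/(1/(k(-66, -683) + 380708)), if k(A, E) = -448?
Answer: 3845274425868307/119877 ≈ 3.2077e+10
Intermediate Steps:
-482414/(-239754) + 84355/(1/(k(-66, -683) + 380708)) = -482414/(-239754) + 84355/(1/(-448 + 380708)) = -482414*(-1/239754) + 84355/(1/380260) = 241207/119877 + 84355/(1/380260) = 241207/119877 + 84355*380260 = 241207/119877 + 32076832300 = 3845274425868307/119877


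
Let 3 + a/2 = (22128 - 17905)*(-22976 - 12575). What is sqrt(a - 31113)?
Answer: I*sqrt(300294865) ≈ 17329.0*I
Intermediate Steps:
a = -300263752 (a = -6 + 2*((22128 - 17905)*(-22976 - 12575)) = -6 + 2*(4223*(-35551)) = -6 + 2*(-150131873) = -6 - 300263746 = -300263752)
sqrt(a - 31113) = sqrt(-300263752 - 31113) = sqrt(-300294865) = I*sqrt(300294865)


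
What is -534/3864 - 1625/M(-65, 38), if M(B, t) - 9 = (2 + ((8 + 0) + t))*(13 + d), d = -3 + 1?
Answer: -1094293/345828 ≈ -3.1643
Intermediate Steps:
d = -2
M(B, t) = 119 + 11*t (M(B, t) = 9 + (2 + ((8 + 0) + t))*(13 - 2) = 9 + (2 + (8 + t))*11 = 9 + (10 + t)*11 = 9 + (110 + 11*t) = 119 + 11*t)
-534/3864 - 1625/M(-65, 38) = -534/3864 - 1625/(119 + 11*38) = -534*1/3864 - 1625/(119 + 418) = -89/644 - 1625/537 = -1094293/345828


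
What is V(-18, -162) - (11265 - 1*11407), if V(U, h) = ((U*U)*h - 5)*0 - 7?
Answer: 135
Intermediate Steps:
V(U, h) = -7 (V(U, h) = (U**2*h - 5)*0 - 7 = (h*U**2 - 5)*0 - 7 = (-5 + h*U**2)*0 - 7 = 0 - 7 = -7)
V(-18, -162) - (11265 - 1*11407) = -7 - (11265 - 1*11407) = -7 - (11265 - 11407) = -7 - 1*(-142) = -7 + 142 = 135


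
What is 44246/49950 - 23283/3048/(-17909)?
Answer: 402733850887/454433711400 ≈ 0.88623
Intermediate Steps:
44246/49950 - 23283/3048/(-17909) = 44246*(1/49950) - 23283*1/3048*(-1/17909) = 22123/24975 - 7761/1016*(-1/17909) = 22123/24975 + 7761/18195544 = 402733850887/454433711400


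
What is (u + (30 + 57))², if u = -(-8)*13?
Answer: 36481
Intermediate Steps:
u = 104 (u = -1*(-104) = 104)
(u + (30 + 57))² = (104 + (30 + 57))² = (104 + 87)² = 191² = 36481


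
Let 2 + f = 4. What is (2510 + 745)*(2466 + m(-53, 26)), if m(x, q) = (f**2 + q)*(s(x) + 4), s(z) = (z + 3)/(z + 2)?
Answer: 144723810/17 ≈ 8.5132e+6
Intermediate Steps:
f = 2 (f = -2 + 4 = 2)
s(z) = (3 + z)/(2 + z)
m(x, q) = (4 + q)*(4 + (3 + x)/(2 + x)) (m(x, q) = (2**2 + q)*((3 + x)/(2 + x) + 4) = (4 + q)*(4 + (3 + x)/(2 + x)))
(2510 + 745)*(2466 + m(-53, 26)) = (2510 + 745)*(2466 + (44 + 11*26 + 20*(-53) + 5*26*(-53))/(2 - 53)) = 3255*(2466 + (44 + 286 - 1060 - 6890)/(-51)) = 3255*(2466 - 1/51*(-7620)) = 3255*(2466 + 2540/17) = 3255*(44462/17) = 144723810/17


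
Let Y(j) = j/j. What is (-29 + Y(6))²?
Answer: 784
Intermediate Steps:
Y(j) = 1
(-29 + Y(6))² = (-29 + 1)² = (-28)² = 784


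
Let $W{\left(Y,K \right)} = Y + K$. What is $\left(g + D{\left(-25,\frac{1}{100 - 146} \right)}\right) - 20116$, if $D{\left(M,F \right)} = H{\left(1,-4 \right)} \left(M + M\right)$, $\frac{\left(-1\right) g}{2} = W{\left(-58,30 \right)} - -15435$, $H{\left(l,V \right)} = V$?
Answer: $-50730$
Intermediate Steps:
$W{\left(Y,K \right)} = K + Y$
$g = -30814$ ($g = - 2 \left(\left(30 - 58\right) - -15435\right) = - 2 \left(-28 + 15435\right) = \left(-2\right) 15407 = -30814$)
$D{\left(M,F \right)} = - 8 M$ ($D{\left(M,F \right)} = - 4 \left(M + M\right) = - 4 \cdot 2 M = - 8 M$)
$\left(g + D{\left(-25,\frac{1}{100 - 146} \right)}\right) - 20116 = \left(-30814 - -200\right) - 20116 = \left(-30814 + 200\right) - 20116 = -30614 - 20116 = -50730$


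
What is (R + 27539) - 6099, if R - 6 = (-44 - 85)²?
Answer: 38087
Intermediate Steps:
R = 16647 (R = 6 + (-44 - 85)² = 6 + (-129)² = 6 + 16641 = 16647)
(R + 27539) - 6099 = (16647 + 27539) - 6099 = 44186 - 6099 = 38087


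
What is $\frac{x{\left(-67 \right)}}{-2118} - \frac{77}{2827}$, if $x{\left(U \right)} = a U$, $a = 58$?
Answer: $\frac{491938}{272163} \approx 1.8075$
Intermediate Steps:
$x{\left(U \right)} = 58 U$
$\frac{x{\left(-67 \right)}}{-2118} - \frac{77}{2827} = \frac{58 \left(-67\right)}{-2118} - \frac{77}{2827} = \left(-3886\right) \left(- \frac{1}{2118}\right) - \frac{7}{257} = \frac{1943}{1059} - \frac{7}{257} = \frac{491938}{272163}$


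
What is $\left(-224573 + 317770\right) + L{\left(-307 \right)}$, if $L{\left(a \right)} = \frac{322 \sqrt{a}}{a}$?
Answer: $93197 - \frac{322 i \sqrt{307}}{307} \approx 93197.0 - 18.378 i$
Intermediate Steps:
$L{\left(a \right)} = \frac{322}{\sqrt{a}}$
$\left(-224573 + 317770\right) + L{\left(-307 \right)} = \left(-224573 + 317770\right) + \frac{322}{i \sqrt{307}} = 93197 + 322 \left(- \frac{i \sqrt{307}}{307}\right) = 93197 - \frac{322 i \sqrt{307}}{307}$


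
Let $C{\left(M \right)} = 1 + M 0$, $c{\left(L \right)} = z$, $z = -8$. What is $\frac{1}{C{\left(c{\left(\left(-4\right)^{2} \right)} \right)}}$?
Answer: $1$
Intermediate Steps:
$c{\left(L \right)} = -8$
$C{\left(M \right)} = 1$ ($C{\left(M \right)} = 1 + 0 = 1$)
$\frac{1}{C{\left(c{\left(\left(-4\right)^{2} \right)} \right)}} = 1^{-1} = 1$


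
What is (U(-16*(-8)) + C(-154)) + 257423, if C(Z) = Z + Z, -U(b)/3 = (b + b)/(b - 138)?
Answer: 1285959/5 ≈ 2.5719e+5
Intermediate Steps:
U(b) = -6*b/(-138 + b) (U(b) = -3*(b + b)/(b - 138) = -3*2*b/(-138 + b) = -6*b/(-138 + b))
C(Z) = 2*Z
(U(-16*(-8)) + C(-154)) + 257423 = (-6*(-16*(-8))/(-138 - 16*(-8)) + 2*(-154)) + 257423 = (-6*128/(-138 + 128) - 308) + 257423 = (-6*128/(-10) - 308) + 257423 = (-6*128*(-⅒) - 308) + 257423 = (384/5 - 308) + 257423 = -1156/5 + 257423 = 1285959/5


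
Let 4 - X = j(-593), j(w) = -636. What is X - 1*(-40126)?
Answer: 40766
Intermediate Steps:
X = 640 (X = 4 - 1*(-636) = 4 + 636 = 640)
X - 1*(-40126) = 640 - 1*(-40126) = 640 + 40126 = 40766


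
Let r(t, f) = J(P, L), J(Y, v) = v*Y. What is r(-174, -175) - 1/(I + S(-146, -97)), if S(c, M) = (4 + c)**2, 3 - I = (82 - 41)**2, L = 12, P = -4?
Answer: -887329/18486 ≈ -48.000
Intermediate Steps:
J(Y, v) = Y*v
I = -1678 (I = 3 - (82 - 41)**2 = 3 - 1*41**2 = 3 - 1*1681 = 3 - 1681 = -1678)
r(t, f) = -48 (r(t, f) = -4*12 = -48)
r(-174, -175) - 1/(I + S(-146, -97)) = -48 - 1/(-1678 + (4 - 146)**2) = -48 - 1/(-1678 + (-142)**2) = -48 - 1/(-1678 + 20164) = -48 - 1/18486 = -887329/18486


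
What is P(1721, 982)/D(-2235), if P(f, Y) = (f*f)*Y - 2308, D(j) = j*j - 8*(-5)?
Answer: 264411414/454115 ≈ 582.26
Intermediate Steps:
D(j) = 40 + j**2 (D(j) = j**2 + 40 = 40 + j**2)
P(f, Y) = -2308 + Y*f**2 (P(f, Y) = f**2*Y - 2308 = Y*f**2 - 2308 = -2308 + Y*f**2)
P(1721, 982)/D(-2235) = (-2308 + 982*1721**2)/(40 + (-2235)**2) = (-2308 + 982*2961841)/(40 + 4995225) = (-2308 + 2908527862)/4995265 = 2908525554*(1/4995265) = 264411414/454115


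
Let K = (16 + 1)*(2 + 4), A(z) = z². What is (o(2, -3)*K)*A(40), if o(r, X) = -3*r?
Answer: -979200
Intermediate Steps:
K = 102 (K = 17*6 = 102)
(o(2, -3)*K)*A(40) = (-3*2*102)*40² = -6*102*1600 = -612*1600 = -979200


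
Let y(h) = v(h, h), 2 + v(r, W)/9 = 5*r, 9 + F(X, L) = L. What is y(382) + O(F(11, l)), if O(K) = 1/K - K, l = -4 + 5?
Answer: 137439/8 ≈ 17180.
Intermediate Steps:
l = 1
F(X, L) = -9 + L
v(r, W) = -18 + 45*r (v(r, W) = -18 + 9*(5*r) = -18 + 45*r)
y(h) = -18 + 45*h
y(382) + O(F(11, l)) = (-18 + 45*382) + (1/(-9 + 1) - (-9 + 1)) = (-18 + 17190) + (1/(-8) - 1*(-8)) = 17172 + (-⅛ + 8) = 17172 + 63/8 = 137439/8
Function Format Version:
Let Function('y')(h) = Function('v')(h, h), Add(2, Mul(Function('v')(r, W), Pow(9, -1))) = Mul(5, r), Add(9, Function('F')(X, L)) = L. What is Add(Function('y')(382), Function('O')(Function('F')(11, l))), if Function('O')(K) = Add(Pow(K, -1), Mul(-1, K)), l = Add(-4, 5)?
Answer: Rational(137439, 8) ≈ 17180.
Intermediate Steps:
l = 1
Function('F')(X, L) = Add(-9, L)
Function('v')(r, W) = Add(-18, Mul(45, r)) (Function('v')(r, W) = Add(-18, Mul(9, Mul(5, r))) = Add(-18, Mul(45, r)))
Function('y')(h) = Add(-18, Mul(45, h))
Add(Function('y')(382), Function('O')(Function('F')(11, l))) = Add(Add(-18, Mul(45, 382)), Add(Pow(Add(-9, 1), -1), Mul(-1, Add(-9, 1)))) = Add(Add(-18, 17190), Add(Pow(-8, -1), Mul(-1, -8))) = Add(17172, Add(Rational(-1, 8), 8)) = Add(17172, Rational(63, 8)) = Rational(137439, 8)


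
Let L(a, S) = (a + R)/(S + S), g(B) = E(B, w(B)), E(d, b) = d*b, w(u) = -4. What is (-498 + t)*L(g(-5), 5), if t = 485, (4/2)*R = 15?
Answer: -143/4 ≈ -35.750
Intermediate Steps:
R = 15/2 (R = (1/2)*15 = 15/2 ≈ 7.5000)
E(d, b) = b*d
g(B) = -4*B
L(a, S) = (15/2 + a)/(2*S) (L(a, S) = (a + 15/2)/(S + S) = (15/2 + a)/((2*S)) = (15/2 + a)*(1/(2*S)) = (15/2 + a)/(2*S))
(-498 + t)*L(g(-5), 5) = (-498 + 485)*((1/4)*(15 + 2*(-4*(-5)))/5) = -13*(15 + 2*20)/(4*5) = -13*(15 + 40)/(4*5) = -13*55/(4*5) = -13*11/4 = -143/4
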